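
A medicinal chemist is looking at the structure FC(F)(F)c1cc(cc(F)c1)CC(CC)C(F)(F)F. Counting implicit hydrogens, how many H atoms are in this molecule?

11

Walk through each heavy atom and fill implicit hydrogens from standard valence (C 4, N 3, O 2, S 2, halogen 1); for lowercase aromatic atoms, an aromatic c carries 1 H when it has two neighbours and 0 H with three, and aromatic n carries 0 H:
  atom 1: F (halogen, monovalent) → 0 H
  atom 2: C, bond orders sum to 4 (valence 4) → 0 H
  atom 3: F (halogen, monovalent) → 0 H
  atom 4: F (halogen, monovalent) → 0 H
  atom 5: aromatic c, 3 neighbours → 0 H
  atom 6: aromatic c, 2 neighbours → 1 H
  atom 7: aromatic c, 3 neighbours → 0 H
  atom 8: aromatic c, 2 neighbours → 1 H
  atom 9: aromatic c, 3 neighbours → 0 H
  atom 10: F (halogen, monovalent) → 0 H
  atom 11: aromatic c, 2 neighbours → 1 H
  atom 12: C, bond orders sum to 2 (valence 4) → 2 H
  atom 13: C, bond orders sum to 3 (valence 4) → 1 H
  atom 14: C, bond orders sum to 2 (valence 4) → 2 H
  atom 15: C, bond orders sum to 1 (valence 4) → 3 H
  atom 16: C, bond orders sum to 4 (valence 4) → 0 H
  atom 17: F (halogen, monovalent) → 0 H
  atom 18: F (halogen, monovalent) → 0 H
  atom 19: F (halogen, monovalent) → 0 H
Total hydrogens: 11.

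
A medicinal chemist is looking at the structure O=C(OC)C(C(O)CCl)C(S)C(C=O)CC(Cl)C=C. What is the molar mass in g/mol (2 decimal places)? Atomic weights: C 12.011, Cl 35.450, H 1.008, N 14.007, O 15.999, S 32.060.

329.23 g/mol

First, the molecular formula is C12H18Cl2O4S (counting implicit H from valence).
  C: 12 × 12.011 = 144.132
  Cl: 2 × 35.450 = 70.900
  H: 18 × 1.008 = 18.144
  O: 4 × 15.999 = 63.996
  S: 1 × 32.060 = 32.060
Sum: 12×12.011 + 2×35.450 + 18×1.008 + 4×15.999 + 1×32.060 = 329.232 → 329.23 g/mol.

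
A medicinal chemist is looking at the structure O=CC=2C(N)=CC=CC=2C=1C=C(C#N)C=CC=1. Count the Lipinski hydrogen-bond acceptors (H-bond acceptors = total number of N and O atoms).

N atoms: 2; O atoms: 1.
Lipinski HBA = 2 + 1 = 3.

3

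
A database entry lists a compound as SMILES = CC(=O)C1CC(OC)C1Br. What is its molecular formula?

C7H11BrO2

Walk through each heavy atom and fill implicit hydrogens from standard valence (C 4, N 3, O 2, S 2, halogen 1):
  atom 1: C, bond orders sum to 1 (valence 4) → 3 H
  atom 2: C, bond orders sum to 4 (valence 4) → 0 H
  atom 3: O, bond orders sum to 2 (valence 2) → 0 H
  atom 4: C, bond orders sum to 3 (valence 4) → 1 H
  atom 5: C, bond orders sum to 2 (valence 4) → 2 H
  atom 6: C, bond orders sum to 3 (valence 4) → 1 H
  atom 7: O, bond orders sum to 2 (valence 2) → 0 H
  atom 8: C, bond orders sum to 1 (valence 4) → 3 H
  atom 9: C, bond orders sum to 3 (valence 4) → 1 H
  atom 10: Br (halogen, monovalent) → 0 H
Totals → C:7, H:11, Br:1, O:2.
In Hill order: C7H11BrO2.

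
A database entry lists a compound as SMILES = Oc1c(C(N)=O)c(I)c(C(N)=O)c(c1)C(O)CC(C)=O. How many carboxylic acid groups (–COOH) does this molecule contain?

0

Scan the SMILES for the carboxylic acid motif — none present.
Groups that are present: 2 amide, 2 hydroxyl, 1 ketone.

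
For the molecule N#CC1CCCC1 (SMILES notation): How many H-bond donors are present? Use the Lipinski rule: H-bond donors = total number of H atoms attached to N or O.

0

Donors: find every N or O and count the H atoms it carries.
  atom 1 (N): bond orders sum to 3 → 0 H
Lipinski HBD = 0.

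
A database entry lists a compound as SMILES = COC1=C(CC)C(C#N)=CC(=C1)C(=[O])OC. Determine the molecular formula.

Walk through each heavy atom and fill implicit hydrogens from standard valence (C 4, N 3, O 2, S 2, halogen 1):
  atom 1: C, bond orders sum to 1 (valence 4) → 3 H
  atom 2: O, bond orders sum to 2 (valence 2) → 0 H
  atom 3: C, bond orders sum to 4 (valence 4) → 0 H
  atom 4: C, bond orders sum to 4 (valence 4) → 0 H
  atom 5: C, bond orders sum to 2 (valence 4) → 2 H
  atom 6: C, bond orders sum to 1 (valence 4) → 3 H
  atom 7: C, bond orders sum to 4 (valence 4) → 0 H
  atom 8: C, bond orders sum to 4 (valence 4) → 0 H
  atom 9: N, bond orders sum to 3 (valence 3) → 0 H
  atom 10: C, bond orders sum to 3 (valence 4) → 1 H
  atom 11: C, bond orders sum to 4 (valence 4) → 0 H
  atom 12: C, bond orders sum to 3 (valence 4) → 1 H
  atom 13: C, bond orders sum to 4 (valence 4) → 0 H
  atom 14: O with explicit H count 0
  atom 15: O, bond orders sum to 2 (valence 2) → 0 H
  atom 16: C, bond orders sum to 1 (valence 4) → 3 H
Totals → C:12, H:13, N:1, O:3.

C12H13NO3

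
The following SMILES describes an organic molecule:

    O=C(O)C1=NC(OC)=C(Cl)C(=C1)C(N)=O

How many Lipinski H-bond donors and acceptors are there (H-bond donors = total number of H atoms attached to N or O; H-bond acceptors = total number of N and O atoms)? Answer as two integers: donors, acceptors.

3, 6

Donors: find every N or O and count the H atoms it carries.
  atom 1 (O): bond orders sum to 2 → 0 H
  atom 3 (O): bond orders sum to 1 → 1 H
  atom 5 (N): bond orders sum to 3 → 0 H
  atom 7 (O): bond orders sum to 2 → 0 H
  atom 14 (N): bond orders sum to 1 → 2 H
  atom 15 (O): bond orders sum to 2 → 0 H
Lipinski HBD = 3.
Acceptors: N atoms = 2, O atoms = 4 → HBA = 6.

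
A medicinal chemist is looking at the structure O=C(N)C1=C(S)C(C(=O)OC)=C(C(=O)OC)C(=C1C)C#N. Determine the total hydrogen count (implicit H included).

12

Walk through each heavy atom and fill implicit hydrogens from standard valence (C 4, N 3, O 2, S 2, halogen 1):
  atom 1: O, bond orders sum to 2 (valence 2) → 0 H
  atom 2: C, bond orders sum to 4 (valence 4) → 0 H
  atom 3: N, bond orders sum to 1 (valence 3) → 2 H
  atom 4: C, bond orders sum to 4 (valence 4) → 0 H
  atom 5: C, bond orders sum to 4 (valence 4) → 0 H
  atom 6: S, bond orders sum to 1 (valence 2) → 1 H
  atom 7: C, bond orders sum to 4 (valence 4) → 0 H
  atom 8: C, bond orders sum to 4 (valence 4) → 0 H
  atom 9: O, bond orders sum to 2 (valence 2) → 0 H
  atom 10: O, bond orders sum to 2 (valence 2) → 0 H
  atom 11: C, bond orders sum to 1 (valence 4) → 3 H
  atom 12: C, bond orders sum to 4 (valence 4) → 0 H
  atom 13: C, bond orders sum to 4 (valence 4) → 0 H
  atom 14: O, bond orders sum to 2 (valence 2) → 0 H
  atom 15: O, bond orders sum to 2 (valence 2) → 0 H
  atom 16: C, bond orders sum to 1 (valence 4) → 3 H
  atom 17: C, bond orders sum to 4 (valence 4) → 0 H
  atom 18: C, bond orders sum to 4 (valence 4) → 0 H
  atom 19: C, bond orders sum to 1 (valence 4) → 3 H
  atom 20: C, bond orders sum to 4 (valence 4) → 0 H
  atom 21: N, bond orders sum to 3 (valence 3) → 0 H
Total hydrogens: 12.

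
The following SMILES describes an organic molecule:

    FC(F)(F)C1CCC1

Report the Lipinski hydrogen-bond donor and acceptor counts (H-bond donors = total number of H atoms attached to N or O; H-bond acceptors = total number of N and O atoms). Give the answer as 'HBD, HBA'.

0, 0

Donors: find every N or O and count the H atoms it carries.
  (no N or O atoms present)
Lipinski HBD = 0.
Acceptors: N atoms = 0, O atoms = 0 → HBA = 0.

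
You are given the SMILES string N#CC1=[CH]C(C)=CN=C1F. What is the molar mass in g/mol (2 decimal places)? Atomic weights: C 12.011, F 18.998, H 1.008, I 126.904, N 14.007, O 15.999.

136.13 g/mol

First, the molecular formula is C7H5FN2 (counting implicit H from valence).
  C: 7 × 12.011 = 84.077
  F: 1 × 18.998 = 18.998
  H: 5 × 1.008 = 5.040
  N: 2 × 14.007 = 28.014
Sum: 7×12.011 + 1×18.998 + 5×1.008 + 2×14.007 = 136.129 → 136.13 g/mol.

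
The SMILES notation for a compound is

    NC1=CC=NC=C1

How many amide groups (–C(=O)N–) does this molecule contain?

0

Scan the SMILES for the amide motif — none present.
Groups that are present: 1 primary amine.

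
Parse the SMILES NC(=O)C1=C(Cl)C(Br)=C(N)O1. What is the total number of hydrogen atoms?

Walk through each heavy atom and fill implicit hydrogens from standard valence (C 4, N 3, O 2, S 2, halogen 1):
  atom 1: N, bond orders sum to 1 (valence 3) → 2 H
  atom 2: C, bond orders sum to 4 (valence 4) → 0 H
  atom 3: O, bond orders sum to 2 (valence 2) → 0 H
  atom 4: C, bond orders sum to 4 (valence 4) → 0 H
  atom 5: C, bond orders sum to 4 (valence 4) → 0 H
  atom 6: Cl (halogen, monovalent) → 0 H
  atom 7: C, bond orders sum to 4 (valence 4) → 0 H
  atom 8: Br (halogen, monovalent) → 0 H
  atom 9: C, bond orders sum to 4 (valence 4) → 0 H
  atom 10: N, bond orders sum to 1 (valence 3) → 2 H
  atom 11: O, bond orders sum to 2 (valence 2) → 0 H
Total hydrogens: 4.

4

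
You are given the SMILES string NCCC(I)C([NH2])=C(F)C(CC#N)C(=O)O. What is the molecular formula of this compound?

Walk through each heavy atom and fill implicit hydrogens from standard valence (C 4, N 3, O 2, S 2, halogen 1):
  atom 1: N, bond orders sum to 1 (valence 3) → 2 H
  atom 2: C, bond orders sum to 2 (valence 4) → 2 H
  atom 3: C, bond orders sum to 2 (valence 4) → 2 H
  atom 4: C, bond orders sum to 3 (valence 4) → 1 H
  atom 5: I (halogen, monovalent) → 0 H
  atom 6: C, bond orders sum to 4 (valence 4) → 0 H
  atom 7: N with explicit H count 2
  atom 8: C, bond orders sum to 4 (valence 4) → 0 H
  atom 9: F (halogen, monovalent) → 0 H
  atom 10: C, bond orders sum to 3 (valence 4) → 1 H
  atom 11: C, bond orders sum to 2 (valence 4) → 2 H
  atom 12: C, bond orders sum to 4 (valence 4) → 0 H
  atom 13: N, bond orders sum to 3 (valence 3) → 0 H
  atom 14: C, bond orders sum to 4 (valence 4) → 0 H
  atom 15: O, bond orders sum to 2 (valence 2) → 0 H
  atom 16: O, bond orders sum to 1 (valence 2) → 1 H
Totals → C:9, H:13, F:1, I:1, N:3, O:2.
In Hill order: C9H13FIN3O2.

C9H13FIN3O2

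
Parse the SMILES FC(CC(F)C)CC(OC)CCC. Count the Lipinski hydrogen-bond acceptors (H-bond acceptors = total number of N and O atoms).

N atoms: 0; O atoms: 1.
Lipinski HBA = 0 + 1 = 1.

1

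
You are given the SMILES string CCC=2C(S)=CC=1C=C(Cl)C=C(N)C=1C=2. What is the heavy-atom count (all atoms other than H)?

Every atom symbol written in the SMILES (organic subset) is one heavy atom; implicit H are not written.
Heavy atoms by element → C:12, Cl:1, N:1, S:1.
Total: 15.

15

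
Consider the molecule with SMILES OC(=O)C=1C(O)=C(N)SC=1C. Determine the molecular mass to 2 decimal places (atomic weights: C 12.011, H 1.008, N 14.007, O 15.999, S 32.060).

173.19 g/mol

First, the molecular formula is C6H7NO3S (counting implicit H from valence).
  C: 6 × 12.011 = 72.066
  H: 7 × 1.008 = 7.056
  N: 1 × 14.007 = 14.007
  O: 3 × 15.999 = 47.997
  S: 1 × 32.060 = 32.060
Sum: 6×12.011 + 7×1.008 + 1×14.007 + 3×15.999 + 1×32.060 = 173.186 → 173.19 g/mol.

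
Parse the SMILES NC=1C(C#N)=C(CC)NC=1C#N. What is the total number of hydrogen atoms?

Walk through each heavy atom and fill implicit hydrogens from standard valence (C 4, N 3, O 2, S 2, halogen 1):
  atom 1: N, bond orders sum to 1 (valence 3) → 2 H
  atom 2: C, bond orders sum to 4 (valence 4) → 0 H
  atom 3: C, bond orders sum to 4 (valence 4) → 0 H
  atom 4: C, bond orders sum to 4 (valence 4) → 0 H
  atom 5: N, bond orders sum to 3 (valence 3) → 0 H
  atom 6: C, bond orders sum to 4 (valence 4) → 0 H
  atom 7: C, bond orders sum to 2 (valence 4) → 2 H
  atom 8: C, bond orders sum to 1 (valence 4) → 3 H
  atom 9: N, bond orders sum to 2 (valence 3) → 1 H
  atom 10: C, bond orders sum to 4 (valence 4) → 0 H
  atom 11: C, bond orders sum to 4 (valence 4) → 0 H
  atom 12: N, bond orders sum to 3 (valence 3) → 0 H
Total hydrogens: 8.

8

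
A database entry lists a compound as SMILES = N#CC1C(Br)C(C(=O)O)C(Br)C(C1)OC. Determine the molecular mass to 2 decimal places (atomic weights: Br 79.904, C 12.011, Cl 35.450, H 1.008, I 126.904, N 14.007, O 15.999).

341.00 g/mol

First, the molecular formula is C9H11Br2NO3 (counting implicit H from valence).
  Br: 2 × 79.904 = 159.808
  C: 9 × 12.011 = 108.099
  H: 11 × 1.008 = 11.088
  N: 1 × 14.007 = 14.007
  O: 3 × 15.999 = 47.997
Sum: 2×79.904 + 9×12.011 + 11×1.008 + 1×14.007 + 3×15.999 = 340.999 → 341.00 g/mol.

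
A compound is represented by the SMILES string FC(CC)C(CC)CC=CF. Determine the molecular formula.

Walk through each heavy atom and fill implicit hydrogens from standard valence (C 4, N 3, O 2, S 2, halogen 1):
  atom 1: F (halogen, monovalent) → 0 H
  atom 2: C, bond orders sum to 3 (valence 4) → 1 H
  atom 3: C, bond orders sum to 2 (valence 4) → 2 H
  atom 4: C, bond orders sum to 1 (valence 4) → 3 H
  atom 5: C, bond orders sum to 3 (valence 4) → 1 H
  atom 6: C, bond orders sum to 2 (valence 4) → 2 H
  atom 7: C, bond orders sum to 1 (valence 4) → 3 H
  atom 8: C, bond orders sum to 2 (valence 4) → 2 H
  atom 9: C, bond orders sum to 3 (valence 4) → 1 H
  atom 10: C, bond orders sum to 3 (valence 4) → 1 H
  atom 11: F (halogen, monovalent) → 0 H
Totals → C:9, H:16, F:2.
In Hill order: C9H16F2.

C9H16F2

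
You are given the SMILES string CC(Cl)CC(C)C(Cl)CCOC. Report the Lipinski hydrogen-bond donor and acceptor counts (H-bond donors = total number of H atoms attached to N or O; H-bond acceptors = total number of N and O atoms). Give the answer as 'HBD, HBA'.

Donors: find every N or O and count the H atoms it carries.
  atom 11 (O): bond orders sum to 2 → 0 H
Lipinski HBD = 0.
Acceptors: N atoms = 0, O atoms = 1 → HBA = 1.

0, 1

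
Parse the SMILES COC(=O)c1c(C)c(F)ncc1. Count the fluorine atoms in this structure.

Scan the SMILES for F atoms (remember two-letter symbols like Cl and Br are single atoms).
Fluorine count: 1.

1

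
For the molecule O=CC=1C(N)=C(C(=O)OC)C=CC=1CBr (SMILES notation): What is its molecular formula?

Walk through each heavy atom and fill implicit hydrogens from standard valence (C 4, N 3, O 2, S 2, halogen 1):
  atom 1: O, bond orders sum to 2 (valence 2) → 0 H
  atom 2: C, bond orders sum to 3 (valence 4) → 1 H
  atom 3: C, bond orders sum to 4 (valence 4) → 0 H
  atom 4: C, bond orders sum to 4 (valence 4) → 0 H
  atom 5: N, bond orders sum to 1 (valence 3) → 2 H
  atom 6: C, bond orders sum to 4 (valence 4) → 0 H
  atom 7: C, bond orders sum to 4 (valence 4) → 0 H
  atom 8: O, bond orders sum to 2 (valence 2) → 0 H
  atom 9: O, bond orders sum to 2 (valence 2) → 0 H
  atom 10: C, bond orders sum to 1 (valence 4) → 3 H
  atom 11: C, bond orders sum to 3 (valence 4) → 1 H
  atom 12: C, bond orders sum to 3 (valence 4) → 1 H
  atom 13: C, bond orders sum to 4 (valence 4) → 0 H
  atom 14: C, bond orders sum to 2 (valence 4) → 2 H
  atom 15: Br (halogen, monovalent) → 0 H
Totals → C:10, H:10, Br:1, N:1, O:3.

C10H10BrNO3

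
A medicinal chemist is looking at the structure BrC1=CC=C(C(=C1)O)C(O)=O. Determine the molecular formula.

C7H5BrO3

Walk through each heavy atom and fill implicit hydrogens from standard valence (C 4, N 3, O 2, S 2, halogen 1):
  atom 1: Br (halogen, monovalent) → 0 H
  atom 2: C, bond orders sum to 4 (valence 4) → 0 H
  atom 3: C, bond orders sum to 3 (valence 4) → 1 H
  atom 4: C, bond orders sum to 3 (valence 4) → 1 H
  atom 5: C, bond orders sum to 4 (valence 4) → 0 H
  atom 6: C, bond orders sum to 4 (valence 4) → 0 H
  atom 7: C, bond orders sum to 3 (valence 4) → 1 H
  atom 8: O, bond orders sum to 1 (valence 2) → 1 H
  atom 9: C, bond orders sum to 4 (valence 4) → 0 H
  atom 10: O, bond orders sum to 1 (valence 2) → 1 H
  atom 11: O, bond orders sum to 2 (valence 2) → 0 H
Totals → C:7, H:5, Br:1, O:3.
In Hill order: C7H5BrO3.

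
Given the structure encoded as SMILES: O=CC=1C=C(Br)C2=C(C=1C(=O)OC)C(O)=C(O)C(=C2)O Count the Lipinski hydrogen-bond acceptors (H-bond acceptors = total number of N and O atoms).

6

N atoms: 0; O atoms: 6.
Lipinski HBA = 0 + 6 = 6.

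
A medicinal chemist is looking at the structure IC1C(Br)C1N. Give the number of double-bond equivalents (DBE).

Degree of unsaturation = (number of rings) + (number of π bonds).
Ring closures in the SMILES: 1.
π bonds: none → 0 DoU from unsaturation.
Total DoU = 1 + 0 = 1.

1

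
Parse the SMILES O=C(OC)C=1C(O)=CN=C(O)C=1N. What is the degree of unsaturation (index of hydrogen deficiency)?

5

Degree of unsaturation = (number of rings) + (number of π bonds).
Ring closures in the SMILES: 1.
π bonds: 4 double bonds (each 1 DoU) → 4 DoU from unsaturation.
Total DoU = 1 + 4 = 5.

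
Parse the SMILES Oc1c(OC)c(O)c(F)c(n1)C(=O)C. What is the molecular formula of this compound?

Walk through each heavy atom and fill implicit hydrogens from standard valence (C 4, N 3, O 2, S 2, halogen 1); for lowercase aromatic atoms, an aromatic c carries 1 H when it has two neighbours and 0 H with three, and aromatic n carries 0 H:
  atom 1: O, bond orders sum to 1 (valence 2) → 1 H
  atom 2: aromatic c, 3 neighbours → 0 H
  atom 3: aromatic c, 3 neighbours → 0 H
  atom 4: O, bond orders sum to 2 (valence 2) → 0 H
  atom 5: C, bond orders sum to 1 (valence 4) → 3 H
  atom 6: aromatic c, 3 neighbours → 0 H
  atom 7: O, bond orders sum to 1 (valence 2) → 1 H
  atom 8: aromatic c, 3 neighbours → 0 H
  atom 9: F (halogen, monovalent) → 0 H
  atom 10: aromatic c, 3 neighbours → 0 H
  atom 11: aromatic n, 2 neighbours → 0 H
  atom 12: C, bond orders sum to 4 (valence 4) → 0 H
  atom 13: O, bond orders sum to 2 (valence 2) → 0 H
  atom 14: C, bond orders sum to 1 (valence 4) → 3 H
Totals → C:8, H:8, F:1, N:1, O:4.

C8H8FNO4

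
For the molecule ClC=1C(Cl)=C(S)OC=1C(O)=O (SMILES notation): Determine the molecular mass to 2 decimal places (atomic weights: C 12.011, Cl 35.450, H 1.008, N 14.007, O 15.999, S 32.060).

First, the molecular formula is C5H2Cl2O3S (counting implicit H from valence).
  C: 5 × 12.011 = 60.055
  Cl: 2 × 35.450 = 70.900
  H: 2 × 1.008 = 2.016
  O: 3 × 15.999 = 47.997
  S: 1 × 32.060 = 32.060
Sum: 5×12.011 + 2×35.450 + 2×1.008 + 3×15.999 + 1×32.060 = 213.028 → 213.03 g/mol.

213.03 g/mol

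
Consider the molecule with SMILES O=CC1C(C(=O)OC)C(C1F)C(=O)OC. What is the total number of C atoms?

9

Count every carbon token in the SMILES (each C, including those in ring-closure positions and inside branches).
Carbon count: 9.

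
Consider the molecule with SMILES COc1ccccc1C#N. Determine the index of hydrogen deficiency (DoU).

Molecular formula: C8H7NO.
DoU = (2C + 2 + N − H − X) / 2, where X is the halogen count and O/S are ignored.
    = (2·8 + 2 + 1 − 7 − 0) / 2 = 12 / 2 = 6.

6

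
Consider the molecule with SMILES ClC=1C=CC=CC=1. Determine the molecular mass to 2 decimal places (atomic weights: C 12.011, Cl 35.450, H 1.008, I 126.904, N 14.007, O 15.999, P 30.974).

First, the molecular formula is C6H5Cl (counting implicit H from valence).
  C: 6 × 12.011 = 72.066
  Cl: 1 × 35.450 = 35.450
  H: 5 × 1.008 = 5.040
Sum: 6×12.011 + 1×35.450 + 5×1.008 = 112.556 → 112.56 g/mol.

112.56 g/mol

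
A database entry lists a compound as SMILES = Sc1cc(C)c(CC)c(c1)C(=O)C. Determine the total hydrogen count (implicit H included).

14

Walk through each heavy atom and fill implicit hydrogens from standard valence (C 4, N 3, O 2, S 2, halogen 1); for lowercase aromatic atoms, an aromatic c carries 1 H when it has two neighbours and 0 H with three, and aromatic n carries 0 H:
  atom 1: S, bond orders sum to 1 (valence 2) → 1 H
  atom 2: aromatic c, 3 neighbours → 0 H
  atom 3: aromatic c, 2 neighbours → 1 H
  atom 4: aromatic c, 3 neighbours → 0 H
  atom 5: C, bond orders sum to 1 (valence 4) → 3 H
  atom 6: aromatic c, 3 neighbours → 0 H
  atom 7: C, bond orders sum to 2 (valence 4) → 2 H
  atom 8: C, bond orders sum to 1 (valence 4) → 3 H
  atom 9: aromatic c, 3 neighbours → 0 H
  atom 10: aromatic c, 2 neighbours → 1 H
  atom 11: C, bond orders sum to 4 (valence 4) → 0 H
  atom 12: O, bond orders sum to 2 (valence 2) → 0 H
  atom 13: C, bond orders sum to 1 (valence 4) → 3 H
Total hydrogens: 14.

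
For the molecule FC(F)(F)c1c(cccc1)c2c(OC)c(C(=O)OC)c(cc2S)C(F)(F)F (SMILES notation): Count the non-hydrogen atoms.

Every atom symbol written in the SMILES (organic subset) is one heavy atom; implicit H are not written.
Heavy atoms by element → C:17, F:6, O:3, S:1.
Total: 27.

27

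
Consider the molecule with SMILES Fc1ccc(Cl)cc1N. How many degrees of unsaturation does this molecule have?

4

Molecular formula: C6H5ClFN.
DoU = (2C + 2 + N − H − X) / 2, where X is the halogen count and O/S are ignored.
    = (2·6 + 2 + 1 − 5 − 2) / 2 = 8 / 2 = 4.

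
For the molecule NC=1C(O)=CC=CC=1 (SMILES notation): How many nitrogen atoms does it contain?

Scan the SMILES for N atoms (remember two-letter symbols like Cl and Br are single atoms).
Nitrogen count: 1.

1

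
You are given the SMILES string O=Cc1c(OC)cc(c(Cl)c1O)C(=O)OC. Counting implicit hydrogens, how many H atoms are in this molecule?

Walk through each heavy atom and fill implicit hydrogens from standard valence (C 4, N 3, O 2, S 2, halogen 1); for lowercase aromatic atoms, an aromatic c carries 1 H when it has two neighbours and 0 H with three, and aromatic n carries 0 H:
  atom 1: O, bond orders sum to 2 (valence 2) → 0 H
  atom 2: C, bond orders sum to 3 (valence 4) → 1 H
  atom 3: aromatic c, 3 neighbours → 0 H
  atom 4: aromatic c, 3 neighbours → 0 H
  atom 5: O, bond orders sum to 2 (valence 2) → 0 H
  atom 6: C, bond orders sum to 1 (valence 4) → 3 H
  atom 7: aromatic c, 2 neighbours → 1 H
  atom 8: aromatic c, 3 neighbours → 0 H
  atom 9: aromatic c, 3 neighbours → 0 H
  atom 10: Cl (halogen, monovalent) → 0 H
  atom 11: aromatic c, 3 neighbours → 0 H
  atom 12: O, bond orders sum to 1 (valence 2) → 1 H
  atom 13: C, bond orders sum to 4 (valence 4) → 0 H
  atom 14: O, bond orders sum to 2 (valence 2) → 0 H
  atom 15: O, bond orders sum to 2 (valence 2) → 0 H
  atom 16: C, bond orders sum to 1 (valence 4) → 3 H
Total hydrogens: 9.

9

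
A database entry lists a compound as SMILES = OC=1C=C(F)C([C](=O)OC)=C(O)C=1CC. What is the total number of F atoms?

Scan the SMILES for F atoms (remember two-letter symbols like Cl and Br are single atoms).
Fluorine count: 1.

1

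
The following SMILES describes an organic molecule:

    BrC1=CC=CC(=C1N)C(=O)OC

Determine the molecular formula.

C8H8BrNO2

Walk through each heavy atom and fill implicit hydrogens from standard valence (C 4, N 3, O 2, S 2, halogen 1):
  atom 1: Br (halogen, monovalent) → 0 H
  atom 2: C, bond orders sum to 4 (valence 4) → 0 H
  atom 3: C, bond orders sum to 3 (valence 4) → 1 H
  atom 4: C, bond orders sum to 3 (valence 4) → 1 H
  atom 5: C, bond orders sum to 3 (valence 4) → 1 H
  atom 6: C, bond orders sum to 4 (valence 4) → 0 H
  atom 7: C, bond orders sum to 4 (valence 4) → 0 H
  atom 8: N, bond orders sum to 1 (valence 3) → 2 H
  atom 9: C, bond orders sum to 4 (valence 4) → 0 H
  atom 10: O, bond orders sum to 2 (valence 2) → 0 H
  atom 11: O, bond orders sum to 2 (valence 2) → 0 H
  atom 12: C, bond orders sum to 1 (valence 4) → 3 H
Totals → C:8, H:8, Br:1, N:1, O:2.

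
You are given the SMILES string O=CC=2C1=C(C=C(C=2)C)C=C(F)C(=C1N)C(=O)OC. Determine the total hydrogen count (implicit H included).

Walk through each heavy atom and fill implicit hydrogens from standard valence (C 4, N 3, O 2, S 2, halogen 1):
  atom 1: O, bond orders sum to 2 (valence 2) → 0 H
  atom 2: C, bond orders sum to 3 (valence 4) → 1 H
  atom 3: C, bond orders sum to 4 (valence 4) → 0 H
  atom 4: C, bond orders sum to 4 (valence 4) → 0 H
  atom 5: C, bond orders sum to 4 (valence 4) → 0 H
  atom 6: C, bond orders sum to 3 (valence 4) → 1 H
  atom 7: C, bond orders sum to 4 (valence 4) → 0 H
  atom 8: C, bond orders sum to 3 (valence 4) → 1 H
  atom 9: C, bond orders sum to 1 (valence 4) → 3 H
  atom 10: C, bond orders sum to 3 (valence 4) → 1 H
  atom 11: C, bond orders sum to 4 (valence 4) → 0 H
  atom 12: F (halogen, monovalent) → 0 H
  atom 13: C, bond orders sum to 4 (valence 4) → 0 H
  atom 14: C, bond orders sum to 4 (valence 4) → 0 H
  atom 15: N, bond orders sum to 1 (valence 3) → 2 H
  atom 16: C, bond orders sum to 4 (valence 4) → 0 H
  atom 17: O, bond orders sum to 2 (valence 2) → 0 H
  atom 18: O, bond orders sum to 2 (valence 2) → 0 H
  atom 19: C, bond orders sum to 1 (valence 4) → 3 H
Total hydrogens: 12.

12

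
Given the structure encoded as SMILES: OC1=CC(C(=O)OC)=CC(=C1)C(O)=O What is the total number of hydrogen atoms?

8

Walk through each heavy atom and fill implicit hydrogens from standard valence (C 4, N 3, O 2, S 2, halogen 1):
  atom 1: O, bond orders sum to 1 (valence 2) → 1 H
  atom 2: C, bond orders sum to 4 (valence 4) → 0 H
  atom 3: C, bond orders sum to 3 (valence 4) → 1 H
  atom 4: C, bond orders sum to 4 (valence 4) → 0 H
  atom 5: C, bond orders sum to 4 (valence 4) → 0 H
  atom 6: O, bond orders sum to 2 (valence 2) → 0 H
  atom 7: O, bond orders sum to 2 (valence 2) → 0 H
  atom 8: C, bond orders sum to 1 (valence 4) → 3 H
  atom 9: C, bond orders sum to 3 (valence 4) → 1 H
  atom 10: C, bond orders sum to 4 (valence 4) → 0 H
  atom 11: C, bond orders sum to 3 (valence 4) → 1 H
  atom 12: C, bond orders sum to 4 (valence 4) → 0 H
  atom 13: O, bond orders sum to 1 (valence 2) → 1 H
  atom 14: O, bond orders sum to 2 (valence 2) → 0 H
Total hydrogens: 8.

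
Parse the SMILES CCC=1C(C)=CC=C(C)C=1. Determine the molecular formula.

C10H14

Walk through each heavy atom and fill implicit hydrogens from standard valence (C 4, N 3, O 2, S 2, halogen 1):
  atom 1: C, bond orders sum to 1 (valence 4) → 3 H
  atom 2: C, bond orders sum to 2 (valence 4) → 2 H
  atom 3: C, bond orders sum to 4 (valence 4) → 0 H
  atom 4: C, bond orders sum to 4 (valence 4) → 0 H
  atom 5: C, bond orders sum to 1 (valence 4) → 3 H
  atom 6: C, bond orders sum to 3 (valence 4) → 1 H
  atom 7: C, bond orders sum to 3 (valence 4) → 1 H
  atom 8: C, bond orders sum to 4 (valence 4) → 0 H
  atom 9: C, bond orders sum to 1 (valence 4) → 3 H
  atom 10: C, bond orders sum to 3 (valence 4) → 1 H
Totals → C:10, H:14.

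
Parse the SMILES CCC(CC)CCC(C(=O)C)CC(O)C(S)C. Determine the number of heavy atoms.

17

Every atom symbol written in the SMILES (organic subset) is one heavy atom; implicit H are not written.
Heavy atoms by element → C:14, O:2, S:1.
Total: 17.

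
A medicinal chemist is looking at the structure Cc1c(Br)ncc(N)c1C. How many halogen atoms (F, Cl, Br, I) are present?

Halogen atoms appear at heavy-atom position 4 (1×Br).
Other groups present: 1 primary amine.
Halogen count: 1.

1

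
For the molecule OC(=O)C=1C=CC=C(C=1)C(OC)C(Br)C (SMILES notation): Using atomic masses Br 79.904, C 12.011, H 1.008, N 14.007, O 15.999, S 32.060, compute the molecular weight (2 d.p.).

First, the molecular formula is C11H13BrO3 (counting implicit H from valence).
  Br: 1 × 79.904 = 79.904
  C: 11 × 12.011 = 132.121
  H: 13 × 1.008 = 13.104
  O: 3 × 15.999 = 47.997
Sum: 1×79.904 + 11×12.011 + 13×1.008 + 3×15.999 = 273.126 → 273.13 g/mol.

273.13 g/mol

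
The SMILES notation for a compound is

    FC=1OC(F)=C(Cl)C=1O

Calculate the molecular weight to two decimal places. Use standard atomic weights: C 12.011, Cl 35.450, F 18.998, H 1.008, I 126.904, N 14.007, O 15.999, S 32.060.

154.50 g/mol

First, the molecular formula is C4HClF2O2 (counting implicit H from valence).
  C: 4 × 12.011 = 48.044
  Cl: 1 × 35.450 = 35.450
  F: 2 × 18.998 = 37.996
  H: 1 × 1.008 = 1.008
  O: 2 × 15.999 = 31.998
Sum: 4×12.011 + 1×35.450 + 2×18.998 + 1×1.008 + 2×15.999 = 154.496 → 154.50 g/mol.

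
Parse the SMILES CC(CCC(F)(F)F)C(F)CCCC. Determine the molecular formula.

Walk through each heavy atom and fill implicit hydrogens from standard valence (C 4, N 3, O 2, S 2, halogen 1):
  atom 1: C, bond orders sum to 1 (valence 4) → 3 H
  atom 2: C, bond orders sum to 3 (valence 4) → 1 H
  atom 3: C, bond orders sum to 2 (valence 4) → 2 H
  atom 4: C, bond orders sum to 2 (valence 4) → 2 H
  atom 5: C, bond orders sum to 4 (valence 4) → 0 H
  atom 6: F (halogen, monovalent) → 0 H
  atom 7: F (halogen, monovalent) → 0 H
  atom 8: F (halogen, monovalent) → 0 H
  atom 9: C, bond orders sum to 3 (valence 4) → 1 H
  atom 10: F (halogen, monovalent) → 0 H
  atom 11: C, bond orders sum to 2 (valence 4) → 2 H
  atom 12: C, bond orders sum to 2 (valence 4) → 2 H
  atom 13: C, bond orders sum to 2 (valence 4) → 2 H
  atom 14: C, bond orders sum to 1 (valence 4) → 3 H
Totals → C:10, H:18, F:4.

C10H18F4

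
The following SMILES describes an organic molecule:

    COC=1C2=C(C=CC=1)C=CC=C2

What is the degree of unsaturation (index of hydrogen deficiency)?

Degree of unsaturation = (number of rings) + (number of π bonds).
Ring closures in the SMILES: 2.
π bonds: 5 double bonds (each 1 DoU) → 5 DoU from unsaturation.
Total DoU = 2 + 5 = 7.

7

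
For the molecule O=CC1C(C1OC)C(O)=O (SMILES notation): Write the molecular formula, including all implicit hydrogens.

Walk through each heavy atom and fill implicit hydrogens from standard valence (C 4, N 3, O 2, S 2, halogen 1):
  atom 1: O, bond orders sum to 2 (valence 2) → 0 H
  atom 2: C, bond orders sum to 3 (valence 4) → 1 H
  atom 3: C, bond orders sum to 3 (valence 4) → 1 H
  atom 4: C, bond orders sum to 3 (valence 4) → 1 H
  atom 5: C, bond orders sum to 3 (valence 4) → 1 H
  atom 6: O, bond orders sum to 2 (valence 2) → 0 H
  atom 7: C, bond orders sum to 1 (valence 4) → 3 H
  atom 8: C, bond orders sum to 4 (valence 4) → 0 H
  atom 9: O, bond orders sum to 1 (valence 2) → 1 H
  atom 10: O, bond orders sum to 2 (valence 2) → 0 H
Totals → C:6, H:8, O:4.

C6H8O4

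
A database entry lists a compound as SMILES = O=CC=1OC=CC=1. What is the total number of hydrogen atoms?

Walk through each heavy atom and fill implicit hydrogens from standard valence (C 4, N 3, O 2, S 2, halogen 1):
  atom 1: O, bond orders sum to 2 (valence 2) → 0 H
  atom 2: C, bond orders sum to 3 (valence 4) → 1 H
  atom 3: C, bond orders sum to 4 (valence 4) → 0 H
  atom 4: O, bond orders sum to 2 (valence 2) → 0 H
  atom 5: C, bond orders sum to 3 (valence 4) → 1 H
  atom 6: C, bond orders sum to 3 (valence 4) → 1 H
  atom 7: C, bond orders sum to 3 (valence 4) → 1 H
Total hydrogens: 4.

4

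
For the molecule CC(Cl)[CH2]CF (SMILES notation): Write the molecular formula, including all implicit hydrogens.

C4H8ClF

Walk through each heavy atom and fill implicit hydrogens from standard valence (C 4, N 3, O 2, S 2, halogen 1):
  atom 1: C, bond orders sum to 1 (valence 4) → 3 H
  atom 2: C, bond orders sum to 3 (valence 4) → 1 H
  atom 3: Cl (halogen, monovalent) → 0 H
  atom 4: C with explicit H count 2
  atom 5: C, bond orders sum to 2 (valence 4) → 2 H
  atom 6: F (halogen, monovalent) → 0 H
Totals → C:4, H:8, Cl:1, F:1.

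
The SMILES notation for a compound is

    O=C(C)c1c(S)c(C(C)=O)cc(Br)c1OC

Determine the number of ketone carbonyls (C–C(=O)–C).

2

The ketone motif appears at heavy-atom positions 2, 8 in the SMILES.
Other groups present: 1 ether, 1 thiol.
Ketone count: 2.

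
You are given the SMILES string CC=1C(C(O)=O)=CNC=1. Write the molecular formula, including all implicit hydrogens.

C6H7NO2

Walk through each heavy atom and fill implicit hydrogens from standard valence (C 4, N 3, O 2, S 2, halogen 1):
  atom 1: C, bond orders sum to 1 (valence 4) → 3 H
  atom 2: C, bond orders sum to 4 (valence 4) → 0 H
  atom 3: C, bond orders sum to 4 (valence 4) → 0 H
  atom 4: C, bond orders sum to 4 (valence 4) → 0 H
  atom 5: O, bond orders sum to 1 (valence 2) → 1 H
  atom 6: O, bond orders sum to 2 (valence 2) → 0 H
  atom 7: C, bond orders sum to 3 (valence 4) → 1 H
  atom 8: N, bond orders sum to 2 (valence 3) → 1 H
  atom 9: C, bond orders sum to 3 (valence 4) → 1 H
Totals → C:6, H:7, N:1, O:2.
In Hill order: C6H7NO2.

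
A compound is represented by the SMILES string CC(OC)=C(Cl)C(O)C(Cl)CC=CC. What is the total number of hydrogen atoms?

Walk through each heavy atom and fill implicit hydrogens from standard valence (C 4, N 3, O 2, S 2, halogen 1):
  atom 1: C, bond orders sum to 1 (valence 4) → 3 H
  atom 2: C, bond orders sum to 4 (valence 4) → 0 H
  atom 3: O, bond orders sum to 2 (valence 2) → 0 H
  atom 4: C, bond orders sum to 1 (valence 4) → 3 H
  atom 5: C, bond orders sum to 4 (valence 4) → 0 H
  atom 6: Cl (halogen, monovalent) → 0 H
  atom 7: C, bond orders sum to 3 (valence 4) → 1 H
  atom 8: O, bond orders sum to 1 (valence 2) → 1 H
  atom 9: C, bond orders sum to 3 (valence 4) → 1 H
  atom 10: Cl (halogen, monovalent) → 0 H
  atom 11: C, bond orders sum to 2 (valence 4) → 2 H
  atom 12: C, bond orders sum to 3 (valence 4) → 1 H
  atom 13: C, bond orders sum to 3 (valence 4) → 1 H
  atom 14: C, bond orders sum to 1 (valence 4) → 3 H
Total hydrogens: 16.

16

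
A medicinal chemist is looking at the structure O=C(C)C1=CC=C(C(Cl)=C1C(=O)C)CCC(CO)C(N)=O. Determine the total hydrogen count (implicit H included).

Walk through each heavy atom and fill implicit hydrogens from standard valence (C 4, N 3, O 2, S 2, halogen 1):
  atom 1: O, bond orders sum to 2 (valence 2) → 0 H
  atom 2: C, bond orders sum to 4 (valence 4) → 0 H
  atom 3: C, bond orders sum to 1 (valence 4) → 3 H
  atom 4: C, bond orders sum to 4 (valence 4) → 0 H
  atom 5: C, bond orders sum to 3 (valence 4) → 1 H
  atom 6: C, bond orders sum to 3 (valence 4) → 1 H
  atom 7: C, bond orders sum to 4 (valence 4) → 0 H
  atom 8: C, bond orders sum to 4 (valence 4) → 0 H
  atom 9: Cl (halogen, monovalent) → 0 H
  atom 10: C, bond orders sum to 4 (valence 4) → 0 H
  atom 11: C, bond orders sum to 4 (valence 4) → 0 H
  atom 12: O, bond orders sum to 2 (valence 2) → 0 H
  atom 13: C, bond orders sum to 1 (valence 4) → 3 H
  atom 14: C, bond orders sum to 2 (valence 4) → 2 H
  atom 15: C, bond orders sum to 2 (valence 4) → 2 H
  atom 16: C, bond orders sum to 3 (valence 4) → 1 H
  atom 17: C, bond orders sum to 2 (valence 4) → 2 H
  atom 18: O, bond orders sum to 1 (valence 2) → 1 H
  atom 19: C, bond orders sum to 4 (valence 4) → 0 H
  atom 20: N, bond orders sum to 1 (valence 3) → 2 H
  atom 21: O, bond orders sum to 2 (valence 2) → 0 H
Total hydrogens: 18.

18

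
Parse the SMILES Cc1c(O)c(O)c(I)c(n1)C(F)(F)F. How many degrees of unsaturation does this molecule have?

4

Molecular formula: C7H5F3INO2.
DoU = (2C + 2 + N − H − X) / 2, where X is the halogen count and O/S are ignored.
    = (2·7 + 2 + 1 − 5 − 4) / 2 = 8 / 2 = 4.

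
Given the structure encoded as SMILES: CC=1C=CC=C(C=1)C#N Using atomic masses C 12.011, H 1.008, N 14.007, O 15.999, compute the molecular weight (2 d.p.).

117.15 g/mol

First, the molecular formula is C8H7N (counting implicit H from valence).
  C: 8 × 12.011 = 96.088
  H: 7 × 1.008 = 7.056
  N: 1 × 14.007 = 14.007
Sum: 8×12.011 + 7×1.008 + 1×14.007 = 117.151 → 117.15 g/mol.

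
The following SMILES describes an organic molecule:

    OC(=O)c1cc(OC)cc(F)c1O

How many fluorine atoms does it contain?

Scan the SMILES for F atoms (remember two-letter symbols like Cl and Br are single atoms).
Fluorine count: 1.

1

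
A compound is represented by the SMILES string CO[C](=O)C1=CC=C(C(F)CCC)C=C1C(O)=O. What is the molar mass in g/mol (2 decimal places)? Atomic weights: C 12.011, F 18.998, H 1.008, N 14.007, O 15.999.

254.26 g/mol

First, the molecular formula is C13H15FO4 (counting implicit H from valence).
  C: 13 × 12.011 = 156.143
  F: 1 × 18.998 = 18.998
  H: 15 × 1.008 = 15.120
  O: 4 × 15.999 = 63.996
Sum: 13×12.011 + 1×18.998 + 15×1.008 + 4×15.999 = 254.257 → 254.26 g/mol.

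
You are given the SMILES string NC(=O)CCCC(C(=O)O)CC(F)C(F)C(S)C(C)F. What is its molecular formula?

Walk through each heavy atom and fill implicit hydrogens from standard valence (C 4, N 3, O 2, S 2, halogen 1):
  atom 1: N, bond orders sum to 1 (valence 3) → 2 H
  atom 2: C, bond orders sum to 4 (valence 4) → 0 H
  atom 3: O, bond orders sum to 2 (valence 2) → 0 H
  atom 4: C, bond orders sum to 2 (valence 4) → 2 H
  atom 5: C, bond orders sum to 2 (valence 4) → 2 H
  atom 6: C, bond orders sum to 2 (valence 4) → 2 H
  atom 7: C, bond orders sum to 3 (valence 4) → 1 H
  atom 8: C, bond orders sum to 4 (valence 4) → 0 H
  atom 9: O, bond orders sum to 2 (valence 2) → 0 H
  atom 10: O, bond orders sum to 1 (valence 2) → 1 H
  atom 11: C, bond orders sum to 2 (valence 4) → 2 H
  atom 12: C, bond orders sum to 3 (valence 4) → 1 H
  atom 13: F (halogen, monovalent) → 0 H
  atom 14: C, bond orders sum to 3 (valence 4) → 1 H
  atom 15: F (halogen, monovalent) → 0 H
  atom 16: C, bond orders sum to 3 (valence 4) → 1 H
  atom 17: S, bond orders sum to 1 (valence 2) → 1 H
  atom 18: C, bond orders sum to 3 (valence 4) → 1 H
  atom 19: C, bond orders sum to 1 (valence 4) → 3 H
  atom 20: F (halogen, monovalent) → 0 H
Totals → C:12, H:20, F:3, N:1, O:3, S:1.

C12H20F3NO3S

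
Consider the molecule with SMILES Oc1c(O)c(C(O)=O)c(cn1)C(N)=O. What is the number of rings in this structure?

1

In SMILES, each pair of matching ring-closure digits denotes one ring-closing bond; the number of such bonds equals the number of independent rings.
Ring-closure bonds here: 1.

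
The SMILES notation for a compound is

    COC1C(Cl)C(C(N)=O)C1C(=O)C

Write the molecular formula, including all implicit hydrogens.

C8H12ClNO3

Walk through each heavy atom and fill implicit hydrogens from standard valence (C 4, N 3, O 2, S 2, halogen 1):
  atom 1: C, bond orders sum to 1 (valence 4) → 3 H
  atom 2: O, bond orders sum to 2 (valence 2) → 0 H
  atom 3: C, bond orders sum to 3 (valence 4) → 1 H
  atom 4: C, bond orders sum to 3 (valence 4) → 1 H
  atom 5: Cl (halogen, monovalent) → 0 H
  atom 6: C, bond orders sum to 3 (valence 4) → 1 H
  atom 7: C, bond orders sum to 4 (valence 4) → 0 H
  atom 8: N, bond orders sum to 1 (valence 3) → 2 H
  atom 9: O, bond orders sum to 2 (valence 2) → 0 H
  atom 10: C, bond orders sum to 3 (valence 4) → 1 H
  atom 11: C, bond orders sum to 4 (valence 4) → 0 H
  atom 12: O, bond orders sum to 2 (valence 2) → 0 H
  atom 13: C, bond orders sum to 1 (valence 4) → 3 H
Totals → C:8, H:12, Cl:1, N:1, O:3.
In Hill order: C8H12ClNO3.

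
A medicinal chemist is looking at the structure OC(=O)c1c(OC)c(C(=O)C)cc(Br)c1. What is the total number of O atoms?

Scan the SMILES for O atoms (remember two-letter symbols like Cl and Br are single atoms).
Oxygen count: 4.

4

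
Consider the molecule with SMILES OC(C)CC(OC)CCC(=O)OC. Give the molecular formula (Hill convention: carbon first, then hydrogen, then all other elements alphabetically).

C9H18O4

Walk through each heavy atom and fill implicit hydrogens from standard valence (C 4, N 3, O 2, S 2, halogen 1):
  atom 1: O, bond orders sum to 1 (valence 2) → 1 H
  atom 2: C, bond orders sum to 3 (valence 4) → 1 H
  atom 3: C, bond orders sum to 1 (valence 4) → 3 H
  atom 4: C, bond orders sum to 2 (valence 4) → 2 H
  atom 5: C, bond orders sum to 3 (valence 4) → 1 H
  atom 6: O, bond orders sum to 2 (valence 2) → 0 H
  atom 7: C, bond orders sum to 1 (valence 4) → 3 H
  atom 8: C, bond orders sum to 2 (valence 4) → 2 H
  atom 9: C, bond orders sum to 2 (valence 4) → 2 H
  atom 10: C, bond orders sum to 4 (valence 4) → 0 H
  atom 11: O, bond orders sum to 2 (valence 2) → 0 H
  atom 12: O, bond orders sum to 2 (valence 2) → 0 H
  atom 13: C, bond orders sum to 1 (valence 4) → 3 H
Totals → C:9, H:18, O:4.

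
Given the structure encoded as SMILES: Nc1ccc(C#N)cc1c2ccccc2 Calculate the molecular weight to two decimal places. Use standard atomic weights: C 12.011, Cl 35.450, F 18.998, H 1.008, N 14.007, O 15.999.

First, the molecular formula is C13H10N2 (counting implicit H from valence).
  C: 13 × 12.011 = 156.143
  H: 10 × 1.008 = 10.080
  N: 2 × 14.007 = 28.014
Sum: 13×12.011 + 10×1.008 + 2×14.007 = 194.237 → 194.24 g/mol.

194.24 g/mol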